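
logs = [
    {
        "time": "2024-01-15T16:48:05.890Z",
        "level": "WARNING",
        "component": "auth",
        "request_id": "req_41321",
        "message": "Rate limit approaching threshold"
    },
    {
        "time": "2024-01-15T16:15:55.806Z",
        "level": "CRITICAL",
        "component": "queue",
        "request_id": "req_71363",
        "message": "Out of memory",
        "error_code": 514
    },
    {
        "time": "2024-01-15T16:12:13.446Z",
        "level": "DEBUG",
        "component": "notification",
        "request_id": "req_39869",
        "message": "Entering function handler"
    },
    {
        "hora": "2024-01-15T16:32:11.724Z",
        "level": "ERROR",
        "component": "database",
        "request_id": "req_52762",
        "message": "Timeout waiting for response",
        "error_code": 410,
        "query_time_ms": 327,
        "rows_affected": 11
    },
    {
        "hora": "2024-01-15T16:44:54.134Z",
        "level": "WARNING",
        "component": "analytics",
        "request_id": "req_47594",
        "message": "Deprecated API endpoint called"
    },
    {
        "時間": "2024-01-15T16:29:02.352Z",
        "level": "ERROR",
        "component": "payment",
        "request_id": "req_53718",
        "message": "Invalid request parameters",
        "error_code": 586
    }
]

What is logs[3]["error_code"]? 410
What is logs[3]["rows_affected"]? 11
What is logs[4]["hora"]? "2024-01-15T16:44:54.134Z"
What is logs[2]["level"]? "DEBUG"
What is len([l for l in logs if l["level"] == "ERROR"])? 2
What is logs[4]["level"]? "WARNING"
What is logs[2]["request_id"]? "req_39869"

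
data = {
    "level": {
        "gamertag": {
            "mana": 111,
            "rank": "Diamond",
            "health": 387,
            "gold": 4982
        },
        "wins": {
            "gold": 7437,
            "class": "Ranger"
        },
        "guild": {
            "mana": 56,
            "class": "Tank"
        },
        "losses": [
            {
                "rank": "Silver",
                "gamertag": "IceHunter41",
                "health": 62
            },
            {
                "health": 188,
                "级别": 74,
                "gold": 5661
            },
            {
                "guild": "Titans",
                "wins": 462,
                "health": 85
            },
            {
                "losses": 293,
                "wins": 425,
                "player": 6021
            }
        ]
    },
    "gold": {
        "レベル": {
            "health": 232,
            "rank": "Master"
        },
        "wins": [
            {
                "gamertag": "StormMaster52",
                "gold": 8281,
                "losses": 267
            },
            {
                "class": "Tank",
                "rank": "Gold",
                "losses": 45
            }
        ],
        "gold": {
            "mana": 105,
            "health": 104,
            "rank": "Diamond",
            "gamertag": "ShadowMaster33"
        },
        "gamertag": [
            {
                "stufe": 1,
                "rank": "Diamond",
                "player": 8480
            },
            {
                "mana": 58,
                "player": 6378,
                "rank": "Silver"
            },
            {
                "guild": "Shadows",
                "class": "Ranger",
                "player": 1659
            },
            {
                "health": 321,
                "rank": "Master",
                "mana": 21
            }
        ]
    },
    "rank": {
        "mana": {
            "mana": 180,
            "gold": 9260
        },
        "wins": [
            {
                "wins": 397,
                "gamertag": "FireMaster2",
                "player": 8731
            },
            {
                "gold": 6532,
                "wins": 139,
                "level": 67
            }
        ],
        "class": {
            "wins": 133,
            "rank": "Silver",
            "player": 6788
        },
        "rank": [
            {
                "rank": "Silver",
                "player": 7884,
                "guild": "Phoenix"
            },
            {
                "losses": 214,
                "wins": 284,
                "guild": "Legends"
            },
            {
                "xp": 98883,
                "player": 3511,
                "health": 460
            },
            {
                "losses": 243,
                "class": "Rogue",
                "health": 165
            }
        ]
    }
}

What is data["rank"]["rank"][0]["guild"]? "Phoenix"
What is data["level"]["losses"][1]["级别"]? 74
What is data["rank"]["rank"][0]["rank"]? "Silver"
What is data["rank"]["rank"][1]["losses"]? 214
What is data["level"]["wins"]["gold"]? 7437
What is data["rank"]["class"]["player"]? 6788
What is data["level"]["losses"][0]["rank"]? "Silver"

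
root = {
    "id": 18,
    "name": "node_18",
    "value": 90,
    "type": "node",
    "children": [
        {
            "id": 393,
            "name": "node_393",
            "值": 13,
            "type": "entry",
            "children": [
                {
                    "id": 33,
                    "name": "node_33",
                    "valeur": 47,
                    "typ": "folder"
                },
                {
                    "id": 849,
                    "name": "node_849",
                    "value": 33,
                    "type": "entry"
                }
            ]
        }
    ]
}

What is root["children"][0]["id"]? 393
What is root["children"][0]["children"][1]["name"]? "node_849"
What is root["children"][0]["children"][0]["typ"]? "folder"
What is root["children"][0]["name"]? "node_393"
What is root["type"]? "node"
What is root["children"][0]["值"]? 13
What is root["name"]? "node_18"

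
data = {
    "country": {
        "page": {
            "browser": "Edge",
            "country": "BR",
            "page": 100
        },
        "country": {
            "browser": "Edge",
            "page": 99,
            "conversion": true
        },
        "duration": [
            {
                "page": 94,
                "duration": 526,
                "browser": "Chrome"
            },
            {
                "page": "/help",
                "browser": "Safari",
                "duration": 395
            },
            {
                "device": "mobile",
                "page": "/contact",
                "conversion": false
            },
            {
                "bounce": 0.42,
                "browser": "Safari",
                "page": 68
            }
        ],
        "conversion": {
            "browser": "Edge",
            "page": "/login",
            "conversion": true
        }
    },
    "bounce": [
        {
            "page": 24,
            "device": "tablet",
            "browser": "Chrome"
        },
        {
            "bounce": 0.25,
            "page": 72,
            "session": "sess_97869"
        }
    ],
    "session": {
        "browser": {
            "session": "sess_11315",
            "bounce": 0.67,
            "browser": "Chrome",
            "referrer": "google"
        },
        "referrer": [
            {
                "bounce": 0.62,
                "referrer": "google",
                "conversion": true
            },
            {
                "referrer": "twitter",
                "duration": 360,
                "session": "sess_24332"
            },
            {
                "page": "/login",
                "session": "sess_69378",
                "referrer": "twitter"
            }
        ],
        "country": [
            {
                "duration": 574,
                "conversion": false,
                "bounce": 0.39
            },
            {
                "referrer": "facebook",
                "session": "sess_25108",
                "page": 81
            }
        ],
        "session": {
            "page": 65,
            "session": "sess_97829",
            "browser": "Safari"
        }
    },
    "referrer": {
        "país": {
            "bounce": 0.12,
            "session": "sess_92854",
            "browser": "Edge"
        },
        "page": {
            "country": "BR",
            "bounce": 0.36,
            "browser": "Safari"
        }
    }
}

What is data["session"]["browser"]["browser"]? "Chrome"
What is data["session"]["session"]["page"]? 65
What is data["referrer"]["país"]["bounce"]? 0.12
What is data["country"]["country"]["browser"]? "Edge"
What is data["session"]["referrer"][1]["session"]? "sess_24332"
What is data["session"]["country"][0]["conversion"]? False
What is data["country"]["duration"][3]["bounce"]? 0.42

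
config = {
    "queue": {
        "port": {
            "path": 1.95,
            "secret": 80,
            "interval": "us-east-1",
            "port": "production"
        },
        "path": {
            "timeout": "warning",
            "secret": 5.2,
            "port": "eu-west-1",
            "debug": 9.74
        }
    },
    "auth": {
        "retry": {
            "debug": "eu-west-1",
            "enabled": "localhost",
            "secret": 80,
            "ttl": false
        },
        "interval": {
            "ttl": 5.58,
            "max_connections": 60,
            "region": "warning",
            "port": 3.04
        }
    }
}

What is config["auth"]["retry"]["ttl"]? False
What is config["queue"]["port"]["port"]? "production"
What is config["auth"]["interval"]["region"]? "warning"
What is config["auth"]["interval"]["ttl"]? 5.58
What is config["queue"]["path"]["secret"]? 5.2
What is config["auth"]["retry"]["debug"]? "eu-west-1"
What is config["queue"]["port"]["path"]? 1.95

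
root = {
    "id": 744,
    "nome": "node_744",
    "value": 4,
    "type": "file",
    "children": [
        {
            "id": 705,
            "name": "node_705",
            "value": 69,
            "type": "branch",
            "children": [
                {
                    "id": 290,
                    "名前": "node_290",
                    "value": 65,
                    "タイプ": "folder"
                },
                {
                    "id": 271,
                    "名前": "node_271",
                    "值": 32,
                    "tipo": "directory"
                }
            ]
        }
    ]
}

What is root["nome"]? "node_744"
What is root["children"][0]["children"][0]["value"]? 65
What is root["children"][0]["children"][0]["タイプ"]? "folder"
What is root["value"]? 4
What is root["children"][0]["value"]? 69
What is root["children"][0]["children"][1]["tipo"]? "directory"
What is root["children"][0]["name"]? "node_705"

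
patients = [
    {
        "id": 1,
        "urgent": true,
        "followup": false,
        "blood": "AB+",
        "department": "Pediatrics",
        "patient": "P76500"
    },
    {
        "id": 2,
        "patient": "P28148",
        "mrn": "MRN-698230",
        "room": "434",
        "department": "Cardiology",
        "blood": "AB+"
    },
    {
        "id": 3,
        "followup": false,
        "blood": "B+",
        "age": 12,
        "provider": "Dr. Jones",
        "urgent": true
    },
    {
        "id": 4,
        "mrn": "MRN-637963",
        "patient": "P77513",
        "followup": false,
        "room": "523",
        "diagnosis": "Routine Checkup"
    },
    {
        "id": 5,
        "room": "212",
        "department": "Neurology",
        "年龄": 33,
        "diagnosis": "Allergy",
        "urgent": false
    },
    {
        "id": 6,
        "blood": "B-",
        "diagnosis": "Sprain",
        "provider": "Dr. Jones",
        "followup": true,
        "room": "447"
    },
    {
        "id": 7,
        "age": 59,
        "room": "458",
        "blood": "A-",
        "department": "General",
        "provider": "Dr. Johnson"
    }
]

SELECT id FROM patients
[1, 2, 3, 4, 5, 6, 7]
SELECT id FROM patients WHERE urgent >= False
[1, 3, 5]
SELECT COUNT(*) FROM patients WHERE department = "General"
1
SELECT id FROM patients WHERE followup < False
[]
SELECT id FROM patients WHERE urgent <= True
[1, 3, 5]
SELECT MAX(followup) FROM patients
True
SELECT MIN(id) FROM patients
1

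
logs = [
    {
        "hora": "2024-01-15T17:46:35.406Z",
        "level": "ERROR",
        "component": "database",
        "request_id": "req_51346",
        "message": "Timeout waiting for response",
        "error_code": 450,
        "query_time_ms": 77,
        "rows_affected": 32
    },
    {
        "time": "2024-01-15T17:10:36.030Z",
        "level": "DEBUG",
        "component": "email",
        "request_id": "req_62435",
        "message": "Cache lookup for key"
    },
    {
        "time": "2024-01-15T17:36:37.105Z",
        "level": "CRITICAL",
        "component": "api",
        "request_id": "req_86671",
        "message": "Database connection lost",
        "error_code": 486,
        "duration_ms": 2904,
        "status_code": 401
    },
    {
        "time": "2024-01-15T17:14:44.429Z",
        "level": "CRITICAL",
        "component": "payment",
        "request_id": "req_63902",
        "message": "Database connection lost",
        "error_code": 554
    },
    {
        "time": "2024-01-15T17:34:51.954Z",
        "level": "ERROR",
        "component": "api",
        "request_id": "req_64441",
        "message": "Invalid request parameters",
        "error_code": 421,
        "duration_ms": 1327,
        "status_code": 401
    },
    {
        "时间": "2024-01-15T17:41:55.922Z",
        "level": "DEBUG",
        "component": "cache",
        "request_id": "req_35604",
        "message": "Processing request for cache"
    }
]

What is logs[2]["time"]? "2024-01-15T17:36:37.105Z"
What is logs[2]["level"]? "CRITICAL"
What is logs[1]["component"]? "email"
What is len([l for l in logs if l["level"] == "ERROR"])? 2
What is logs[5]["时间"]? "2024-01-15T17:41:55.922Z"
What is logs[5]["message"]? "Processing request for cache"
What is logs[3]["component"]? "payment"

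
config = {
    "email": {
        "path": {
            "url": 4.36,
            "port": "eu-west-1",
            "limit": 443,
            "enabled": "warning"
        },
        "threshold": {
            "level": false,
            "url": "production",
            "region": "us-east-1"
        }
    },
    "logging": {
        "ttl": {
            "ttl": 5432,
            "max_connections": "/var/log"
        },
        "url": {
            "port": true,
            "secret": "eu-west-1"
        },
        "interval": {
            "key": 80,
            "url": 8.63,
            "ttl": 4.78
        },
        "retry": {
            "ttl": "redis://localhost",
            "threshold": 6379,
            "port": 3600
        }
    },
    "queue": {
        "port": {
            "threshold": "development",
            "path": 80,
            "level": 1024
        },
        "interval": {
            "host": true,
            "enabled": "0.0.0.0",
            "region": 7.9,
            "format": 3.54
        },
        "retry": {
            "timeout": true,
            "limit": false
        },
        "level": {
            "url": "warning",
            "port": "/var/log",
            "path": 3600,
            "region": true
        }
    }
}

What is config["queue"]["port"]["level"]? 1024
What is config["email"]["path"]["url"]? 4.36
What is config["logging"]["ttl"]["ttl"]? 5432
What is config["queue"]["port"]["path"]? 80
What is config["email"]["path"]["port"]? "eu-west-1"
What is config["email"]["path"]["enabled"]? "warning"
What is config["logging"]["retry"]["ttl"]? "redis://localhost"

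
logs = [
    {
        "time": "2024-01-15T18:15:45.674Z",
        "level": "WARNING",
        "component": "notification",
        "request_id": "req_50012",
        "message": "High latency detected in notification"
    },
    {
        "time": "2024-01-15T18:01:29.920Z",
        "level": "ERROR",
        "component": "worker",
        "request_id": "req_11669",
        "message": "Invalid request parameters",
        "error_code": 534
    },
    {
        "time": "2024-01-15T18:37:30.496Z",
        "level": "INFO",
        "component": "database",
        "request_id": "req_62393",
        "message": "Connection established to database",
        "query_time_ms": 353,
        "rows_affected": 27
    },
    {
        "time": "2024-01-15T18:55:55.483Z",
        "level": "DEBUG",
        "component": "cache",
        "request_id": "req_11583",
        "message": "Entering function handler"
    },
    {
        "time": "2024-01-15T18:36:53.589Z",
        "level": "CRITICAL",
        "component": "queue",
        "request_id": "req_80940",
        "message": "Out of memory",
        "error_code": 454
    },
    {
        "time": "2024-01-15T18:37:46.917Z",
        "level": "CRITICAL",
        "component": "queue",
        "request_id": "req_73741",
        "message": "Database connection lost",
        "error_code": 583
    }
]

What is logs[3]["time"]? "2024-01-15T18:55:55.483Z"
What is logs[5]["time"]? "2024-01-15T18:37:46.917Z"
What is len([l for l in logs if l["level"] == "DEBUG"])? 1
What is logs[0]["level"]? "WARNING"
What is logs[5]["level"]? "CRITICAL"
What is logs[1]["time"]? "2024-01-15T18:01:29.920Z"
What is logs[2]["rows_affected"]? 27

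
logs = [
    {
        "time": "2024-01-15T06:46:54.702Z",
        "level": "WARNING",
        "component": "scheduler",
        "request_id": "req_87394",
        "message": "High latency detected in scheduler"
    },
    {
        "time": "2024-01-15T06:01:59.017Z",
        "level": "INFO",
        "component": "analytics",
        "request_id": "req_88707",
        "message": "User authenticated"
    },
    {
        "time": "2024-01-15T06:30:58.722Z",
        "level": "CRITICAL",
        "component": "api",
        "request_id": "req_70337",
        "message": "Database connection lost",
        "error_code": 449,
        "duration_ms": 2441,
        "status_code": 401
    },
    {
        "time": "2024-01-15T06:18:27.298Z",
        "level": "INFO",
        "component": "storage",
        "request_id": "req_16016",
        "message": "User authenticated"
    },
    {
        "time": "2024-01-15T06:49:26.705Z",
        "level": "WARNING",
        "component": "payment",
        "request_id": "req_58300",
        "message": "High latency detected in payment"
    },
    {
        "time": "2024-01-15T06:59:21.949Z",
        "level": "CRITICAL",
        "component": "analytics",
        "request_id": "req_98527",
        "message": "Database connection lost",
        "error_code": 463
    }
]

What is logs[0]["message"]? "High latency detected in scheduler"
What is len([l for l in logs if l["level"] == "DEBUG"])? 0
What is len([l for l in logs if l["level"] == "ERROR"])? 0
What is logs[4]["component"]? "payment"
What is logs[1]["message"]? "User authenticated"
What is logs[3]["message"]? "User authenticated"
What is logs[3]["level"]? "INFO"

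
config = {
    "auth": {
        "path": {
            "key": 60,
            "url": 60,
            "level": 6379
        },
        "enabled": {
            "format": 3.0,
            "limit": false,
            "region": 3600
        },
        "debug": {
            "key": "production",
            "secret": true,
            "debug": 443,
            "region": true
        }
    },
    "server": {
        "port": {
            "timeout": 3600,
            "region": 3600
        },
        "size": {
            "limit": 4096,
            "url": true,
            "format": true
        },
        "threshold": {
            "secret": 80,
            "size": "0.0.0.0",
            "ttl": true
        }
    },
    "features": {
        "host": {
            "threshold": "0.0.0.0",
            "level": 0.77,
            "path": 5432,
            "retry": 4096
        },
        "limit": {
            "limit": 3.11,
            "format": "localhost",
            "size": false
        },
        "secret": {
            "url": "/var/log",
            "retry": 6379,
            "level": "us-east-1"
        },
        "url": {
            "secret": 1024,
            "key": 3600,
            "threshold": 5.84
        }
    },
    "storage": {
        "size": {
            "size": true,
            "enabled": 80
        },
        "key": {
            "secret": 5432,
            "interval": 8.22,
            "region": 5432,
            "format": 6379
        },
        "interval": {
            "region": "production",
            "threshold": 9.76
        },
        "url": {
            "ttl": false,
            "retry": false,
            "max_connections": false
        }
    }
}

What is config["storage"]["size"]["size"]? True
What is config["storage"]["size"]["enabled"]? 80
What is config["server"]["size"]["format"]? True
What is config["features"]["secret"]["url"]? "/var/log"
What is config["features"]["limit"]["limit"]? 3.11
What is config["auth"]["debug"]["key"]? "production"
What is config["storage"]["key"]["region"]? 5432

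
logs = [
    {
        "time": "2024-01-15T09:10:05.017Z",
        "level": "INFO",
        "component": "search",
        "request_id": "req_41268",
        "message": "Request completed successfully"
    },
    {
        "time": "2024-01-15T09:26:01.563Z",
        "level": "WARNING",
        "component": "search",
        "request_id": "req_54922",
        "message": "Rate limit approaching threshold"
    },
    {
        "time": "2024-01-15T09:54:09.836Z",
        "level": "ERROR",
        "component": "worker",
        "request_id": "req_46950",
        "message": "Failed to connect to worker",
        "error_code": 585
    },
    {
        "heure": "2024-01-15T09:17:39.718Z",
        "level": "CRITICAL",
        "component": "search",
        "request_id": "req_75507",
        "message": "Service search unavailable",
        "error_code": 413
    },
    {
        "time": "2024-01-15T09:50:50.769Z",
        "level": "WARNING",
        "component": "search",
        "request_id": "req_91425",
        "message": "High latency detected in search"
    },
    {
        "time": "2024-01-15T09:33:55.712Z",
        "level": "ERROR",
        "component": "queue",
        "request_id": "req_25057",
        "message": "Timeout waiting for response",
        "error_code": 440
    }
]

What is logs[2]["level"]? "ERROR"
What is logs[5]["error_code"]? 440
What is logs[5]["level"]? "ERROR"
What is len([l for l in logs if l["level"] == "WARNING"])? 2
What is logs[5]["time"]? "2024-01-15T09:33:55.712Z"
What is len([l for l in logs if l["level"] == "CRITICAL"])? 1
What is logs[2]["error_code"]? 585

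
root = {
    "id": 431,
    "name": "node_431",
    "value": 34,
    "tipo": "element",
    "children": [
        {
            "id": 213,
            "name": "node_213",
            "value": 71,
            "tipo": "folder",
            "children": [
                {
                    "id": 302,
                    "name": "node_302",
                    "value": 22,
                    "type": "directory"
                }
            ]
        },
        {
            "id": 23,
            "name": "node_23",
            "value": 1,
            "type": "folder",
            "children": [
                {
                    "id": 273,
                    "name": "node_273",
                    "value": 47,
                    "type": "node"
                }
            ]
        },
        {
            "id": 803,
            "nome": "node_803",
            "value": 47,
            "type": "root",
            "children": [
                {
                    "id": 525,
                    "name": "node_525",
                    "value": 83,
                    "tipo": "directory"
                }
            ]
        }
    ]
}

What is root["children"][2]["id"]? 803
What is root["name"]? "node_431"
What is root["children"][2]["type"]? "root"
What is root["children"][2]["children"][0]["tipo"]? "directory"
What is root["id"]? 431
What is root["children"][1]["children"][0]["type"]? "node"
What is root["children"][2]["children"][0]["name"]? "node_525"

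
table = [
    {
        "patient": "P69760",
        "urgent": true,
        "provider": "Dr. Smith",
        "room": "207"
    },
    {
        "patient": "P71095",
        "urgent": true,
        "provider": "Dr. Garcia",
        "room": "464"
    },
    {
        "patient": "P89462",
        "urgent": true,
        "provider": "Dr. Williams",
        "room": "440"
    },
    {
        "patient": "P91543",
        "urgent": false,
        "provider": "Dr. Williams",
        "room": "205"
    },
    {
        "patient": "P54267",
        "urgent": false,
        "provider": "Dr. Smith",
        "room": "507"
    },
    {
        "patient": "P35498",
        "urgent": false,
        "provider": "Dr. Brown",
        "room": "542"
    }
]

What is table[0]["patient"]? "P69760"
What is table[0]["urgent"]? True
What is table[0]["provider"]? "Dr. Smith"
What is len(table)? 6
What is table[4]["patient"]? "P54267"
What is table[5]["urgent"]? False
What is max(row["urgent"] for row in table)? True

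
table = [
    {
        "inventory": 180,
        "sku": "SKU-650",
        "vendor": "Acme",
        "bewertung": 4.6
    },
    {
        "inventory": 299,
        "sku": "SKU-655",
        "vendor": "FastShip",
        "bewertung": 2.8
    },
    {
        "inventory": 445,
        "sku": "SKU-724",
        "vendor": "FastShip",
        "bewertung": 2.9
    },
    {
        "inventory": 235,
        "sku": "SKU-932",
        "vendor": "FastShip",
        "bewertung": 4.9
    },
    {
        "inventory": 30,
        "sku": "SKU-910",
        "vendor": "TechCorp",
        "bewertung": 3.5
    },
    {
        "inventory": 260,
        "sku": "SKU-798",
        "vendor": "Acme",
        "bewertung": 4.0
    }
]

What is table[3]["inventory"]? 235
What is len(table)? 6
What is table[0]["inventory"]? 180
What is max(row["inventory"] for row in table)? 445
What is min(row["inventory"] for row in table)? 30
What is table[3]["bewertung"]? 4.9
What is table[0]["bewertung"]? 4.6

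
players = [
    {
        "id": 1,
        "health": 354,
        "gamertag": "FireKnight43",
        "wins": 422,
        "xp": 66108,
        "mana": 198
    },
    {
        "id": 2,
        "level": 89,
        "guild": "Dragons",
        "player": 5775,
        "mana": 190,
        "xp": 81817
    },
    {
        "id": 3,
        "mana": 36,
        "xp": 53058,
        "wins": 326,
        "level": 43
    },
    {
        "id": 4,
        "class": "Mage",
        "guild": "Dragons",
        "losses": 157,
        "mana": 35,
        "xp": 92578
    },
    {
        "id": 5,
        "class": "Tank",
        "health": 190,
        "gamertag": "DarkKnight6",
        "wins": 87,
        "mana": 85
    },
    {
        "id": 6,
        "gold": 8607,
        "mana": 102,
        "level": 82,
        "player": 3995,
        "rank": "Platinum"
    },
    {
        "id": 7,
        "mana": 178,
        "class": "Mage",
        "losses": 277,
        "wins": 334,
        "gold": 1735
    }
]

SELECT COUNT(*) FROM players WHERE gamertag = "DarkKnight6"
1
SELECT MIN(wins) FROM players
87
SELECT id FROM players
[1, 2, 3, 4, 5, 6, 7]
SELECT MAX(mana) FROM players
198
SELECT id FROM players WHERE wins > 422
[]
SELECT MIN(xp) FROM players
53058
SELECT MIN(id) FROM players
1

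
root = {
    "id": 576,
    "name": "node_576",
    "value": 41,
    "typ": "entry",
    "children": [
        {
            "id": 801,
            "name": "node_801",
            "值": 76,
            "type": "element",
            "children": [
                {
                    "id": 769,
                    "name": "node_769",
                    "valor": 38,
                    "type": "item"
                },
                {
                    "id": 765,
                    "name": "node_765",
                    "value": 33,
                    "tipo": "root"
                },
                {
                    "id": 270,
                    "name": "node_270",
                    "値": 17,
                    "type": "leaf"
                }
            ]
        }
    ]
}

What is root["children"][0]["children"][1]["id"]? 765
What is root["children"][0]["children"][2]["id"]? 270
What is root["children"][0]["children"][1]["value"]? 33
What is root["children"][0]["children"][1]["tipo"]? "root"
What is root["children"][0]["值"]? 76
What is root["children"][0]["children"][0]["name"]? "node_769"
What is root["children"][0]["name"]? "node_801"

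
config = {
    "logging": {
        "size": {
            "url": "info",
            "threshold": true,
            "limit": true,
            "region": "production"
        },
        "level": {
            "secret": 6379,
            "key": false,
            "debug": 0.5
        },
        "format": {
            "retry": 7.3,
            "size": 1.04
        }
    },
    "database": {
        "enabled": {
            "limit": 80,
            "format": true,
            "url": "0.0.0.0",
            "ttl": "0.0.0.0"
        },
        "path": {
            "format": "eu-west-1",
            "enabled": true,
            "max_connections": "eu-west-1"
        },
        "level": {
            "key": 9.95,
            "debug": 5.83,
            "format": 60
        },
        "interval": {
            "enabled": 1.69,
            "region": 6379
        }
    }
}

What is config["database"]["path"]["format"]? "eu-west-1"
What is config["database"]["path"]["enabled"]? True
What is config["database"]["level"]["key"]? 9.95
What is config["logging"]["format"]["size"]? 1.04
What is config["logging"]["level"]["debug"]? 0.5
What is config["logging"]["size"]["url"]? "info"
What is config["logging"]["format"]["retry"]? 7.3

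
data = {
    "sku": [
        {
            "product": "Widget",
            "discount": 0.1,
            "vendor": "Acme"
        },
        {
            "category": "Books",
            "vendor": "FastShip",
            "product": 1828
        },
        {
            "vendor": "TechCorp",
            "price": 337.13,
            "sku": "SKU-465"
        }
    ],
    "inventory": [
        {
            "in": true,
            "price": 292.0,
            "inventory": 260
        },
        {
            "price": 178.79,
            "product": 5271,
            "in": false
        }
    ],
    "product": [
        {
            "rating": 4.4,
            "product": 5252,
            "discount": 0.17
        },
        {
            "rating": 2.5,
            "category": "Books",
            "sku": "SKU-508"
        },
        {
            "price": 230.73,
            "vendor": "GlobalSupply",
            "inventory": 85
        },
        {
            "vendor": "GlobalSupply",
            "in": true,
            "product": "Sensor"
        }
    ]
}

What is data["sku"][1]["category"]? "Books"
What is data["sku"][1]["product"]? 1828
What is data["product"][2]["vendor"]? "GlobalSupply"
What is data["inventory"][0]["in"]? True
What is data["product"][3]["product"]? "Sensor"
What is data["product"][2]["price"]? 230.73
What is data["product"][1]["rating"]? 2.5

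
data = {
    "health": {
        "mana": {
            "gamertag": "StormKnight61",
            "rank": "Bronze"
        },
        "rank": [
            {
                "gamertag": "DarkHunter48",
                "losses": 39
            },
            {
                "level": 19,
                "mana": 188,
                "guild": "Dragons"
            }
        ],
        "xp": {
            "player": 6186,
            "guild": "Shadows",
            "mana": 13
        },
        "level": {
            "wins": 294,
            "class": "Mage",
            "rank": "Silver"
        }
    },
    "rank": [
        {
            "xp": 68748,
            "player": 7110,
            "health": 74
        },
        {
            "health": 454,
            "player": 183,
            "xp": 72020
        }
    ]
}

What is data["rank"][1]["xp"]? 72020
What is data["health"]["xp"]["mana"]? 13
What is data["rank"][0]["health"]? 74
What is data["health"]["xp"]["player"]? 6186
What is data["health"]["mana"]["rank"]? "Bronze"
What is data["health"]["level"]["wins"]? 294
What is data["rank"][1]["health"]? 454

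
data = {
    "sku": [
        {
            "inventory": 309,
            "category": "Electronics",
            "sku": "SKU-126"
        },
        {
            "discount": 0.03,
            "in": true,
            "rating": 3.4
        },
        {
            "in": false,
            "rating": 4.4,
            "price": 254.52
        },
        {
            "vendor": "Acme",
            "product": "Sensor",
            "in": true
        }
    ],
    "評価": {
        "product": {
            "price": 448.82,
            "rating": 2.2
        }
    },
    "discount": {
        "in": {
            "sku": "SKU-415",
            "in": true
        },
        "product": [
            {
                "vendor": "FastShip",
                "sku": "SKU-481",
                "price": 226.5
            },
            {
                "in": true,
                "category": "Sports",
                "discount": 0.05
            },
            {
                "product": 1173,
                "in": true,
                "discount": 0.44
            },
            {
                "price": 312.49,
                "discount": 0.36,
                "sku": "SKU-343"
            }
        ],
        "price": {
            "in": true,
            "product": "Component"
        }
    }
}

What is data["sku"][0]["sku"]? "SKU-126"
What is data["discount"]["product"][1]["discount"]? 0.05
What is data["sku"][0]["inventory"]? 309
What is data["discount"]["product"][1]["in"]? True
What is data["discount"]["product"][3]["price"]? 312.49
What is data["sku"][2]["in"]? False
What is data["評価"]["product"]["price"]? 448.82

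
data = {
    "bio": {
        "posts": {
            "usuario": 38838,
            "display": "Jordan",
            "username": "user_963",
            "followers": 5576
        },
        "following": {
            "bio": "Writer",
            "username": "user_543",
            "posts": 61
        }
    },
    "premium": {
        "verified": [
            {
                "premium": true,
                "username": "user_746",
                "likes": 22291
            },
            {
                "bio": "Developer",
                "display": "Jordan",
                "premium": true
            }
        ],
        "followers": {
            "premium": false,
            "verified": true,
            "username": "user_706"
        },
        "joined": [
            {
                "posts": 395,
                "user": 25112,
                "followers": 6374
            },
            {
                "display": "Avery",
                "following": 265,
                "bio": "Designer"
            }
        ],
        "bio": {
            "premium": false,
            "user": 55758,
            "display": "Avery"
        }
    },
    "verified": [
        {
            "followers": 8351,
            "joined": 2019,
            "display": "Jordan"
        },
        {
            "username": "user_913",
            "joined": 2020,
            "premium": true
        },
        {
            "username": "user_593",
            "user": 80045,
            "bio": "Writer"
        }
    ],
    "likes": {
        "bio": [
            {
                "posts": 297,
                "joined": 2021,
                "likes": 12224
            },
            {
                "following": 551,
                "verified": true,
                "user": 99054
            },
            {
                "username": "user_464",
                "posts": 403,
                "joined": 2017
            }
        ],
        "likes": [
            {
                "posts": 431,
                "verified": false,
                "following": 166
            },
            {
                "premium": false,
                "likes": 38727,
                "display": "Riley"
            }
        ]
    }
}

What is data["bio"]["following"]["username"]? "user_543"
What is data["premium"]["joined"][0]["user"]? 25112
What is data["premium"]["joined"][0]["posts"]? 395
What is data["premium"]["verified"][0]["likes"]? 22291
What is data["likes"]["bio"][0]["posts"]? 297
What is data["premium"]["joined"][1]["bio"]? "Designer"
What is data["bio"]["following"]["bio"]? "Writer"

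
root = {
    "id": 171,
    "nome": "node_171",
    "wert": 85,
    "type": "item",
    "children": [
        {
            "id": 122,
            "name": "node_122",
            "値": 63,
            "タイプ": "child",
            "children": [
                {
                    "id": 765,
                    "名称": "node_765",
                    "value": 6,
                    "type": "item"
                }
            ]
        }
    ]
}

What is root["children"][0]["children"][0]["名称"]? "node_765"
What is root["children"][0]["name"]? "node_122"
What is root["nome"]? "node_171"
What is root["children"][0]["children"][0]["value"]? 6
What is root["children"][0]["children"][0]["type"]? "item"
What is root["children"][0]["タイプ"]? "child"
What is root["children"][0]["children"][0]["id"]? 765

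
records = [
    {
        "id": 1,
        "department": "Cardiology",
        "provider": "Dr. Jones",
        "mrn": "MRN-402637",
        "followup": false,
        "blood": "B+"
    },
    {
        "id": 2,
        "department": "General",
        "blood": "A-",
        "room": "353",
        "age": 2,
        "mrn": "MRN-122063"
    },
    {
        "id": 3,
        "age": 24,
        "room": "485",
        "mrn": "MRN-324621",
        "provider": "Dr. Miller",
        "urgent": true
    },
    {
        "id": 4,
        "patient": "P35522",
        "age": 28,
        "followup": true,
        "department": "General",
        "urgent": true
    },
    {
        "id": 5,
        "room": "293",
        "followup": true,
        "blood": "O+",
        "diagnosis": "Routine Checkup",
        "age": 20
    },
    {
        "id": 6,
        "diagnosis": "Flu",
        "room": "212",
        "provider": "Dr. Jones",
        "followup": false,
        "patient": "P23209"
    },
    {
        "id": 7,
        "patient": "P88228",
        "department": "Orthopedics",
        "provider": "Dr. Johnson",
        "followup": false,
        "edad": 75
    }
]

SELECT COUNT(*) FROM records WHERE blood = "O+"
1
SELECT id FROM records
[1, 2, 3, 4, 5, 6, 7]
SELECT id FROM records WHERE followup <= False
[1, 6, 7]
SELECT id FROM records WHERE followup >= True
[4, 5]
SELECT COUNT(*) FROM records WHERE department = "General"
2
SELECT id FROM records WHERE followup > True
[]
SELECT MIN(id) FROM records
1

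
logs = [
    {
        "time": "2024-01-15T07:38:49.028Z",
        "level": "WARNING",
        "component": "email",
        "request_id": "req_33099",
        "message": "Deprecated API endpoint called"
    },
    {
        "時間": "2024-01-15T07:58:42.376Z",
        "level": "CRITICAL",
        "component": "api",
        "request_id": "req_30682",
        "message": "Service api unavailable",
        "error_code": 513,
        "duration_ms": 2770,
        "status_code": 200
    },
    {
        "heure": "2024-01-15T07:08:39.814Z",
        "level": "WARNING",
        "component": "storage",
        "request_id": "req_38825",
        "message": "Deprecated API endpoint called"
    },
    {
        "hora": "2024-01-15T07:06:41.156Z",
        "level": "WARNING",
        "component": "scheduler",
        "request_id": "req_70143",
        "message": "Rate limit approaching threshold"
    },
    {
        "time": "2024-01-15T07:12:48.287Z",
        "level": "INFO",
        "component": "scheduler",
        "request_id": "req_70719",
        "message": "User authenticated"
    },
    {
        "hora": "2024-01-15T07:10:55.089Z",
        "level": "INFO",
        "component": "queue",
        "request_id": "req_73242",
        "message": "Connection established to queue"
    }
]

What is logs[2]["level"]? "WARNING"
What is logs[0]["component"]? "email"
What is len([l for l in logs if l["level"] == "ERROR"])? 0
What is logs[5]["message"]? "Connection established to queue"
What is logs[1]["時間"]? "2024-01-15T07:58:42.376Z"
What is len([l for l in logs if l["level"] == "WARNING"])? 3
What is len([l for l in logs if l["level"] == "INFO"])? 2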